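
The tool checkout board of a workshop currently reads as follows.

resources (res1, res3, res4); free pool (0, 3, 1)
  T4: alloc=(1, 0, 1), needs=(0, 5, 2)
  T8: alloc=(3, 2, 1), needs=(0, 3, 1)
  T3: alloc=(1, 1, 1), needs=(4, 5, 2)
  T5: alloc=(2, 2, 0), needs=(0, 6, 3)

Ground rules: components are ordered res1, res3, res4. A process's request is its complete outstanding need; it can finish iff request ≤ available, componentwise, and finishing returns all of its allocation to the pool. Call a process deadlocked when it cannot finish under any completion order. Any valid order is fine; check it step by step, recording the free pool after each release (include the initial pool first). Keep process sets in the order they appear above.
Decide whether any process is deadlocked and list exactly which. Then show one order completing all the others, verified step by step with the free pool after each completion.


The deadlocked set is empty.
Key observation: T8 leads a chain of completions in which each release enables another process.
The rest can finish in the order T8, T4, T3, T5. Check, step by step:
  pool = (0, 3, 1)
  T8: need (0, 3, 1) fits (0, 3, 1); releases (3, 2, 1), pool now (3, 5, 2)
  T4: need (0, 5, 2) fits (3, 5, 2); releases (1, 0, 1), pool now (4, 5, 3)
  T3: need (4, 5, 2) fits (4, 5, 3); releases (1, 1, 1), pool now (5, 6, 4)
  T5: need (0, 6, 3) fits (5, 6, 4); releases (2, 2, 0), pool now (7, 8, 4)


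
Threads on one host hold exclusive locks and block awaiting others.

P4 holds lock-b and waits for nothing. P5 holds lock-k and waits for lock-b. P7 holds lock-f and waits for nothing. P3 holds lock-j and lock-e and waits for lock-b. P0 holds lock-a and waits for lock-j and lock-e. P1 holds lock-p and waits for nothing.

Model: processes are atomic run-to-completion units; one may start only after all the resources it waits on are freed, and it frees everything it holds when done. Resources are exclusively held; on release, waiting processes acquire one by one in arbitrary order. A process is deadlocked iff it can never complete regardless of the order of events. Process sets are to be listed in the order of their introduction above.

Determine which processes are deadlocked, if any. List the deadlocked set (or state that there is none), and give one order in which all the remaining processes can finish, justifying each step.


The deadlocked set is empty.
Key observation: all waits point, directly or indirectly, at processes that can finish, so nothing is permanently blocked.
One completion order for the rest: P4, P3, P5, P7, P0, P1.
Step-by-step check:
  P4: no waits; runs immediately, freeing lock-b
  P3 waits on lock-b — all released -> runs and releases lock-j and lock-e
  P5 waits on lock-b — all released -> runs and releases lock-k
  P7: no waits; runs immediately, freeing lock-f
  P0 waits on lock-j and lock-e — all released -> runs and releases lock-a
  P1: no waits; runs immediately, freeing lock-p


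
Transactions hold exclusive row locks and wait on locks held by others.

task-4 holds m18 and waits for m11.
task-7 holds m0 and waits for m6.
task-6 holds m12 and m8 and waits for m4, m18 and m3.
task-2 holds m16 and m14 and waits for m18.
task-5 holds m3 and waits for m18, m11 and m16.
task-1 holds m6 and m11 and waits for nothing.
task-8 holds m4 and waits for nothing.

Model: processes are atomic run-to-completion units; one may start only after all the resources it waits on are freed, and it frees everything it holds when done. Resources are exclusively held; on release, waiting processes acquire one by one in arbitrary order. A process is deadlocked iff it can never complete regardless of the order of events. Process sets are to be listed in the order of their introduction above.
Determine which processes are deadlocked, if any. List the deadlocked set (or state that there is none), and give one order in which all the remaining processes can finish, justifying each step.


The deadlocked set is empty.
Key observation: there is no circular wait here — follow any chain and it reaches a process that is free to run now.
A valid finishing order for the others: task-8, task-1, task-4, task-2, task-5, task-6, task-7.
Verifying each step:
  task-8: no waits; runs immediately, freeing m4
  task-1: no waits; runs immediately, freeing m6 and m11
  run task-4 (all its waits — m11 — are resolved); releases m18
  run task-2 (all its waits — m18 — are resolved); releases m16 and m14
  run task-5 (all its waits — m18, m11 and m16 — are resolved); releases m3
  run task-6 (all its waits — m4, m18 and m3 — are resolved); releases m12 and m8
  run task-7 (all its waits — m6 — are resolved); releases m0


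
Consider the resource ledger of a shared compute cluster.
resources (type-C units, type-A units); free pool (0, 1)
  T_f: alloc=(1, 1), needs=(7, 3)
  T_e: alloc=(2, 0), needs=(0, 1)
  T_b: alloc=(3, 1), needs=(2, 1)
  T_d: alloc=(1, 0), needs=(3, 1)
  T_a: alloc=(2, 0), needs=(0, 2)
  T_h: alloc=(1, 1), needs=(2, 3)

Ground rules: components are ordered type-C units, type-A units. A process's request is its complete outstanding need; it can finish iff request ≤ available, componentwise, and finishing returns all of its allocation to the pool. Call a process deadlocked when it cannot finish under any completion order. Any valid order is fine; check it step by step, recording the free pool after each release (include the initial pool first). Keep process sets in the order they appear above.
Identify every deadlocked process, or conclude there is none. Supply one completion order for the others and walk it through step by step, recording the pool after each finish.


Deadlocked: T_f and T_h.
Key observation: T_e, T_b, T_d, T_a can finish, but then (8, 2) is all there is, and the blocked group's type-A units demands exceed it.
A valid finishing order for the others: T_e, T_b, T_d, T_a. Check, step by step:
  pool = (0, 1)
  run T_e (needs (0, 1), free (0, 1)); after release of (2, 0) the pool is (2, 1)
  run T_b (needs (2, 1), free (2, 1)); after release of (3, 1) the pool is (5, 2)
  run T_d (needs (3, 1), free (5, 2)); after release of (1, 0) the pool is (6, 2)
  run T_a (needs (0, 2), free (6, 2)); after release of (2, 0) the pool is (8, 2)
None of the blocked processes ever fits:
  T_f still needs (7, 3) but only (8, 2) is free — short on type-A units
  T_h still needs (2, 3) but only (8, 2) is free — short on type-A units


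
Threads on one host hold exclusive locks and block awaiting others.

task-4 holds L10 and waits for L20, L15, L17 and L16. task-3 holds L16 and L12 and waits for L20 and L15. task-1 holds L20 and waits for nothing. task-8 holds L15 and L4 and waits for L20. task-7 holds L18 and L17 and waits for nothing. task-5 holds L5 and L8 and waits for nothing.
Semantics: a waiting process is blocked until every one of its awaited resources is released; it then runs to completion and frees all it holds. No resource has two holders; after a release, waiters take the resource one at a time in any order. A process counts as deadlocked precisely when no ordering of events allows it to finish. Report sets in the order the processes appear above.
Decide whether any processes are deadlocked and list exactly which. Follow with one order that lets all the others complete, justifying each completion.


Nothing here is deadlocked.
Key observation: the wait relation is loop-free; peeling off processes with no waits unwinds the whole state.
A valid finishing order for the others: task-1, task-8, task-7, task-3, task-4, task-5.
Verifying each step:
  run task-1 (it waits on nothing); releases L20
  task-8: everything it awaited (L20) is free; runs, freeing L15 and L4
  run task-7 (it waits on nothing); releases L18 and L17
  task-3: everything it awaited (L20 and L15) is free; runs, freeing L16 and L12
  task-4: everything it awaited (L20, L15, L17 and L16) is free; runs, freeing L10
  run task-5 (it waits on nothing); releases L5 and L8


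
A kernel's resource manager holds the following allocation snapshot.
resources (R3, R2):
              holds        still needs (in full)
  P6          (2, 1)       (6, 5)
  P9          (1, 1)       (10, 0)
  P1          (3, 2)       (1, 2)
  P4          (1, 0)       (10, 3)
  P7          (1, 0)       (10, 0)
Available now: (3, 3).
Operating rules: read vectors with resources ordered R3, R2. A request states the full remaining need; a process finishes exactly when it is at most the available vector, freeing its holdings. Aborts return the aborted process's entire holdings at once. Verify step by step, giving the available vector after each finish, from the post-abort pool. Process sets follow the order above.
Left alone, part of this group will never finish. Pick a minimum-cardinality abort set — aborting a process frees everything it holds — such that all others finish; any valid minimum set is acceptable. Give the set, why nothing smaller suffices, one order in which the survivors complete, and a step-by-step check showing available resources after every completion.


Abort P9 and P7.
Key observation: aborting P9 and P7 returns (2, 1), and P4 — hopeless before — runs at step 3 with the returned capacity in the pool.
No one abort is enough; case by case: P6 alone leaves P9 blocked (short on R3); P9 alone leaves P4 blocked (short on R3); P1 alone leaves P9 blocked (short on R3); P4 alone leaves P9 blocked (short on R3); P7 alone leaves P9 blocked (short on R3).
Survivors finish in the order: P1, P6, P4. Walking it through (pool after the aborts first):
  pool = (5, 4)
  P1 needs (1, 2) <= (5, 4) -> finishes; pool += (3, 2) = (8, 6)
  P6 needs (6, 5) <= (8, 6) -> finishes; pool += (2, 1) = (10, 7)
  P4 needs (10, 3) <= (10, 7) -> finishes; pool += (1, 0) = (11, 7)


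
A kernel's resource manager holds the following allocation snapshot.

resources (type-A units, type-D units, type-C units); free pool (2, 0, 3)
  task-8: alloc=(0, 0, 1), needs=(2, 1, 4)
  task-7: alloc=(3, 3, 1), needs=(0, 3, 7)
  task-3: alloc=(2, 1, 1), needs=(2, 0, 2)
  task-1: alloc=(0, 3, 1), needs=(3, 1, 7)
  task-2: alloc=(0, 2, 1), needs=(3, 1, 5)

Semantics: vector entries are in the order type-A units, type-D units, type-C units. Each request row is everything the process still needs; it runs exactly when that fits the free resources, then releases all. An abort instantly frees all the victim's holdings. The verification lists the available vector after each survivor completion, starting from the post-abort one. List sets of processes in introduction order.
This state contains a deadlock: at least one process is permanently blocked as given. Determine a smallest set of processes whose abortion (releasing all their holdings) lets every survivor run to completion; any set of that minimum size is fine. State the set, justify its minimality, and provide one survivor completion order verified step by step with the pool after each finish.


Abort task-1.
Key observation: task-7 could never have finished before the abort; with (0, 3, 1) returned by task-1, it fits at step 4.
Why nothing smaller works: aborting no one leaves the state deadlocked as given.
Survivors finish in the order: task-3, task-8, task-2, task-7. Step-by-step check (pool after the aborts first):
  pool = (2, 3, 4)
  task-3: need (2, 0, 2) fits (2, 3, 4); releases (2, 1, 1), pool now (4, 4, 5)
  task-8: need (2, 1, 4) fits (4, 4, 5); releases (0, 0, 1), pool now (4, 4, 6)
  task-2: need (3, 1, 5) fits (4, 4, 6); releases (0, 2, 1), pool now (4, 6, 7)
  task-7: need (0, 3, 7) fits (4, 6, 7); releases (3, 3, 1), pool now (7, 9, 8)


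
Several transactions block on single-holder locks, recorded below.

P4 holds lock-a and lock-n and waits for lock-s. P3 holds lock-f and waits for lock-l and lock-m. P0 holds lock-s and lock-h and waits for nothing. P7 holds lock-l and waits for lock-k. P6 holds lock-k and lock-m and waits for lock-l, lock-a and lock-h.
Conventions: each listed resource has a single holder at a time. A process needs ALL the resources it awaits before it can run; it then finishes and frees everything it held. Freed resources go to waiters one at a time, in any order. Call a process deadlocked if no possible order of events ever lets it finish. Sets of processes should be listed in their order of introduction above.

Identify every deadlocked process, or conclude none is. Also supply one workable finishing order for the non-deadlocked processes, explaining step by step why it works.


Deadlocked set: P3, P7 and P6.
Key observation: the cycle P7 -> P6 -> P7 can never break — each member waits on the next; P3 waits into the deadlock from upstream.
A valid finishing order for the others: P0, P4.
Step-by-step check:
  run P0 (it waits on nothing); releases lock-s and lock-h
  run P4 (all its waits — lock-s — are resolved); releases lock-a and lock-n


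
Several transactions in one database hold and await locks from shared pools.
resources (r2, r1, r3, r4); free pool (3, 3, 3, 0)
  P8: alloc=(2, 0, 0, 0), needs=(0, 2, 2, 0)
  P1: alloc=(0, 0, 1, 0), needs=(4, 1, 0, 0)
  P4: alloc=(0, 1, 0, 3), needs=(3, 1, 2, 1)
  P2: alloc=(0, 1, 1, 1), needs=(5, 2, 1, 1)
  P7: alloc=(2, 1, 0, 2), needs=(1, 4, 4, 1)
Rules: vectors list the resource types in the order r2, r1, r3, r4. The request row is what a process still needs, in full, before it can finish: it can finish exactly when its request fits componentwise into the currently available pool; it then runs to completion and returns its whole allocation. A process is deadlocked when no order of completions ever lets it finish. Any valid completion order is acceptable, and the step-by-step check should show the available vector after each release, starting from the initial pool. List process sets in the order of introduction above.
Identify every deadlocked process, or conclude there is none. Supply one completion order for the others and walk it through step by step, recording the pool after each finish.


Deadlocked set: P4, P2 and P7.
Key observation: the pool after P8, P1 is (5, 3, 4, 0); every surviving request exceeds it in r4, so progress ends there.
A valid finishing order for the others: P8, P1. Check, step by step:
  pool = (3, 3, 3, 0)
  run P8 (needs (0, 2, 2, 0), free (3, 3, 3, 0)); after release of (2, 0, 0, 0) the pool is (5, 3, 3, 0)
  run P1 (needs (4, 1, 0, 0), free (5, 3, 3, 0)); after release of (0, 0, 1, 0) the pool is (5, 3, 4, 0)
The blocked processes can never fit:
  P4 still needs (3, 1, 2, 1) but only (5, 3, 4, 0) is free — short on r4
  P2 still needs (5, 2, 1, 1) but only (5, 3, 4, 0) is free — short on r4
  P7 still needs (1, 4, 4, 1) but only (5, 3, 4, 0) is free — short on r1 and r4


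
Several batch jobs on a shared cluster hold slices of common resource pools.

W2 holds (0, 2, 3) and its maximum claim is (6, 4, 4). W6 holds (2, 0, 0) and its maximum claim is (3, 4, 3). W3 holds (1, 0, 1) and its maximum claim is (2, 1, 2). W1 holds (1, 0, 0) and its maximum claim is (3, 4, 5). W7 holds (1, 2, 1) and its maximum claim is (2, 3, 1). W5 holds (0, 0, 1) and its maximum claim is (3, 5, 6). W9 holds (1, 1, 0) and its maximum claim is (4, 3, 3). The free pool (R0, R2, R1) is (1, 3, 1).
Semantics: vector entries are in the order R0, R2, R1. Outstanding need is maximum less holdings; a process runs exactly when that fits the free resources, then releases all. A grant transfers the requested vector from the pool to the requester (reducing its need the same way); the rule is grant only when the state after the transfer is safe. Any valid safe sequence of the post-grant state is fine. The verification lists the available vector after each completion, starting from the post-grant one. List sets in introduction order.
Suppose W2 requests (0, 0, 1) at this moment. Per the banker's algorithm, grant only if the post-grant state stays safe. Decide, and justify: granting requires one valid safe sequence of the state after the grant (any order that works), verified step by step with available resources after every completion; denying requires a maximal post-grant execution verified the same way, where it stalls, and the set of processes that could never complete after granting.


DENY — the pretend-granted state is unsafe.
Key observation: after W7, W3 the pool peaks at (3, 5, 2), and each blocked process is short somewhere: W2 on R0; W6 on R1; W1 on R1; W5 on R1; W9 on R1.
On the post-grant state, W7, W3 is a maximal run — nothing extends it. Verifying each step:
  pool = (1, 3, 0)
  W7: need (1, 1, 0) fits (1, 3, 0); releases (1, 2, 1), pool now (2, 5, 1)
  W3: need (1, 1, 1) fits (2, 5, 1); releases (1, 0, 1), pool now (3, 5, 2)
  W2 cannot run: need (6, 2, 0) vs free (3, 5, 2) (insufficient R0)
  W6 cannot run: need (1, 4, 3) vs free (3, 5, 2) (insufficient R1)
  W1 cannot run: need (2, 4, 5) vs free (3, 5, 2) (insufficient R1)
  W5 cannot run: need (3, 5, 5) vs free (3, 5, 2) (insufficient R1)
  W9 cannot run: need (3, 2, 3) vs free (3, 5, 2) (insufficient R1)
Post-grant, the permanently blocked set is W2, W6, W1, W5 and W9.


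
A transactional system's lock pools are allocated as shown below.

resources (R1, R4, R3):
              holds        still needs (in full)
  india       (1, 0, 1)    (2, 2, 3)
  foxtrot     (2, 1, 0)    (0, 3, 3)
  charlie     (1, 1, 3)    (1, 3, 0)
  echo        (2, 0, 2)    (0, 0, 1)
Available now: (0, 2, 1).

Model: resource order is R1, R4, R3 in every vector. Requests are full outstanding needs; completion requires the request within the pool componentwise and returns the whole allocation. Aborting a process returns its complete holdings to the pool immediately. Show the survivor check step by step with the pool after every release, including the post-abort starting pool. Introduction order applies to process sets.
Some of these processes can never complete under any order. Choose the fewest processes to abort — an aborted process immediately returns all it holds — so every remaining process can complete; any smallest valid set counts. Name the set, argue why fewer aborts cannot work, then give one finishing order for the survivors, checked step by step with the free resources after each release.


Minimum abort set: charlie.
Key observation: no ordering could ever have run foxtrot before the abort of charlie; with (1, 1, 3) back in the pool it fits at step 2.
No smaller set exists: with zero aborts the deadlock remains.
One survivor order: echo, foxtrot, india. Step-by-step check (post-abort pool first):
  pool = (1, 3, 4)
  echo needs (0, 0, 1) <= (1, 3, 4) -> finishes; pool += (2, 0, 2) = (3, 3, 6)
  foxtrot needs (0, 3, 3) <= (3, 3, 6) -> finishes; pool += (2, 1, 0) = (5, 4, 6)
  india needs (2, 2, 3) <= (5, 4, 6) -> finishes; pool += (1, 0, 1) = (6, 4, 7)


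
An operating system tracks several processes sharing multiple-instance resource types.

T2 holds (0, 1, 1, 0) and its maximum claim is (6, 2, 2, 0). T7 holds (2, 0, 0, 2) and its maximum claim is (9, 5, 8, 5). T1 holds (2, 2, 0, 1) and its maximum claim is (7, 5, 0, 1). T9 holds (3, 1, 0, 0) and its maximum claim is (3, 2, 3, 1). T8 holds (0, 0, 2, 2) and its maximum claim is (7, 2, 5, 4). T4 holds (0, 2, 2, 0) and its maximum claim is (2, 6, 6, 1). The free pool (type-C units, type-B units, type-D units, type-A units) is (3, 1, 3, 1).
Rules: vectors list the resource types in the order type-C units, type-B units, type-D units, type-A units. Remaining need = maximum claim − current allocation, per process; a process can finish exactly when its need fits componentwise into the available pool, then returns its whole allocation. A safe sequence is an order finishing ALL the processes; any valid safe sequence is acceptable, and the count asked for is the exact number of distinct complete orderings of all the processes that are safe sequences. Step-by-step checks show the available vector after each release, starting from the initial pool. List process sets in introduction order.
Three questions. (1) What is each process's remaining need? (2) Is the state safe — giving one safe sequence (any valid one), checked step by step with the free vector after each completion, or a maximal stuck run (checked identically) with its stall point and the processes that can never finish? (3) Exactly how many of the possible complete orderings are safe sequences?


(1) Outstanding need per process (order type-C units, type-B units, type-D units, type-A units):
  T2: (6, 1, 1, 0)
  T7: (7, 5, 8, 3)
  T1: (5, 3, 0, 0)
  T9: (0, 1, 3, 1)
  T8: (7, 2, 3, 2)
  T4: (2, 4, 4, 1)
(2) SAFE, for example via the order T9, T2, T1, T4, T8, T7.
Key observation: the order's first zero-slack moment is T9 ((0, 1, 3, 1) needed, (3, 1, 3, 1) free — a requested resource with nothing to spare).
Check, step by step:
  pool = (3, 1, 3, 1)
  T9 needs (0, 1, 3, 1) <= (3, 1, 3, 1) -> finishes; pool += (3, 1, 0, 0) = (6, 2, 3, 1)
  T2 needs (6, 1, 1, 0) <= (6, 2, 3, 1) -> finishes; pool += (0, 1, 1, 0) = (6, 3, 4, 1)
  T1 needs (5, 3, 0, 0) <= (6, 3, 4, 1) -> finishes; pool += (2, 2, 0, 1) = (8, 5, 4, 2)
  T4 needs (2, 4, 4, 1) <= (8, 5, 4, 2) -> finishes; pool += (0, 2, 2, 0) = (8, 7, 6, 2)
  T8 needs (7, 2, 3, 2) <= (8, 7, 6, 2) -> finishes; pool += (0, 0, 2, 2) = (8, 7, 8, 4)
  T7 needs (7, 5, 8, 3) <= (8, 7, 8, 4) -> finishes; pool += (2, 0, 0, 2) = (10, 7, 8, 6)
(3) Precisely 2 of the possible complete orderings are safe sequences.


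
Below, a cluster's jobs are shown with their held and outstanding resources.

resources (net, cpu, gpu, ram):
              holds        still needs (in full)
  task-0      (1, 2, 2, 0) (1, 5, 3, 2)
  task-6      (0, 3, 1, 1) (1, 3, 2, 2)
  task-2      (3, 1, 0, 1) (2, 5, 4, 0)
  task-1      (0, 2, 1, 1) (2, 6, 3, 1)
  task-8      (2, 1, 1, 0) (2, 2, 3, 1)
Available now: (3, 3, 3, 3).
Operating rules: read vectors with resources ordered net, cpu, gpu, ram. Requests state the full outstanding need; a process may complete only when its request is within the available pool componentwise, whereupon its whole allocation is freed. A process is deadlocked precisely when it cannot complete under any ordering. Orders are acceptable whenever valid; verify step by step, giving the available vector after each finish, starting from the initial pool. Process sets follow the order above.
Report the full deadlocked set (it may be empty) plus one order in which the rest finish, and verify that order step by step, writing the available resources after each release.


No process is deadlocked.
Key observation: starting with task-6, each completion frees enough for the next — no one is permanently blocked.
The rest can finish in the order task-6, task-0, task-1, task-8, task-2. Verifying each step:
  pool = (3, 3, 3, 3)
  run task-6 (needs (1, 3, 2, 2), free (3, 3, 3, 3)); after release of (0, 3, 1, 1) the pool is (3, 6, 4, 4)
  run task-0 (needs (1, 5, 3, 2), free (3, 6, 4, 4)); after release of (1, 2, 2, 0) the pool is (4, 8, 6, 4)
  run task-1 (needs (2, 6, 3, 1), free (4, 8, 6, 4)); after release of (0, 2, 1, 1) the pool is (4, 10, 7, 5)
  run task-8 (needs (2, 2, 3, 1), free (4, 10, 7, 5)); after release of (2, 1, 1, 0) the pool is (6, 11, 8, 5)
  run task-2 (needs (2, 5, 4, 0), free (6, 11, 8, 5)); after release of (3, 1, 0, 1) the pool is (9, 12, 8, 6)


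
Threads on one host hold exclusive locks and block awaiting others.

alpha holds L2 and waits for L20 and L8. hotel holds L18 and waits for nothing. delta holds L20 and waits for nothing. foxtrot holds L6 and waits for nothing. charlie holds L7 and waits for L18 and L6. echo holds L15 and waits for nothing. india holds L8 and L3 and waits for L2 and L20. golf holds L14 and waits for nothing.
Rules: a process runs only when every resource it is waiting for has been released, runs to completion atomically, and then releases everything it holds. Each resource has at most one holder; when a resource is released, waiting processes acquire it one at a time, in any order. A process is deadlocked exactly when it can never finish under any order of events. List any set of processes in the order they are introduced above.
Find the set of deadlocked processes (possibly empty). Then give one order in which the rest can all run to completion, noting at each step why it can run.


Deadlocked: alpha and india.
Key observation: alpha -> india -> alpha is a circular wait — nothing in it can go first; no other process is dragged down with it.
One completion order for the rest: foxtrot, echo, golf, delta, hotel, charlie.
Check, step by step:
  foxtrot: no waits; runs immediately, freeing L6
  echo: no waits; runs immediately, freeing L15
  golf: no waits; runs immediately, freeing L14
  delta: no waits; runs immediately, freeing L20
  hotel: no waits; runs immediately, freeing L18
  charlie waits on L18 and L6 — all released -> runs and releases L7


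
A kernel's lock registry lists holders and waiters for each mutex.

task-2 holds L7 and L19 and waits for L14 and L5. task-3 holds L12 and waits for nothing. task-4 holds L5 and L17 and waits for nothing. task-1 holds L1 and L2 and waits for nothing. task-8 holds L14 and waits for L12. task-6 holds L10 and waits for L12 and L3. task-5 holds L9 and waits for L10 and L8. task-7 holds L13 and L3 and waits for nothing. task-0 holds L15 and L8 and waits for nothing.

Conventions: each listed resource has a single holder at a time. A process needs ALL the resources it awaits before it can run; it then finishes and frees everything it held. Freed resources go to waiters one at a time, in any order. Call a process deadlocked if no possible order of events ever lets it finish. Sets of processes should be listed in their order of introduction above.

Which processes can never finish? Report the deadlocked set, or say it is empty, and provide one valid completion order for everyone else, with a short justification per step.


No process is deadlocked.
Key observation: no waiting chain loops back on itself — every chain ends at a process that waits on nothing, so everyone eventually runs.
The rest can finish in the order task-4, task-0, task-3, task-1, task-7, task-6, task-5, task-8, task-2.
Step-by-step check:
  task-4: no waits; runs immediately, freeing L5 and L17
  task-0: no waits; runs immediately, freeing L15 and L8
  task-3: no waits; runs immediately, freeing L12
  task-1: no waits; runs immediately, freeing L1 and L2
  task-7: no waits; runs immediately, freeing L13 and L3
  task-6 waits on L12 and L3 — all released -> runs and releases L10
  task-5 waits on L10 and L8 — all released -> runs and releases L9
  task-8 waits on L12 — all released -> runs and releases L14
  task-2 waits on L14 and L5 — all released -> runs and releases L7 and L19


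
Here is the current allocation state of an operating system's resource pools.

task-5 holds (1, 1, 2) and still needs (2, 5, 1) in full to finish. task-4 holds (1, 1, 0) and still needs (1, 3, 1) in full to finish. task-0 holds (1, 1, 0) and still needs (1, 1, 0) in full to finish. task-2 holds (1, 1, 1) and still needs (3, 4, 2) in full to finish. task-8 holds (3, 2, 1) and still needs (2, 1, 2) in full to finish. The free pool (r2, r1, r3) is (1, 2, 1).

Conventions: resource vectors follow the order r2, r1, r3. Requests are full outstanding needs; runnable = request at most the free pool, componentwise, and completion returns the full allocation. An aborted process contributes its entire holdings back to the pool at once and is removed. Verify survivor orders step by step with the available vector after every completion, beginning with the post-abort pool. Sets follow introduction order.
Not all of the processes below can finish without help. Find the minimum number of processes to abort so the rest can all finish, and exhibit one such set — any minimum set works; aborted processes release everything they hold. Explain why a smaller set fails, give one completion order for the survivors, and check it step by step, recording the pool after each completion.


The answer: abort task-2.
Key observation: task-8 could never have finished before the abort; with (1, 1, 1) returned by task-2, it fits at step 3.
Why nothing smaller works: aborting no one leaves the state deadlocked as given.
One survivor order: task-4, task-0, task-8, task-5. Walking it through (post-abort pool first):
  pool = (2, 3, 2)
  task-4: need (1, 3, 1) fits (2, 3, 2); releases (1, 1, 0), pool now (3, 4, 2)
  task-0: need (1, 1, 0) fits (3, 4, 2); releases (1, 1, 0), pool now (4, 5, 2)
  task-8: need (2, 1, 2) fits (4, 5, 2); releases (3, 2, 1), pool now (7, 7, 3)
  task-5: need (2, 5, 1) fits (7, 7, 3); releases (1, 1, 2), pool now (8, 8, 5)


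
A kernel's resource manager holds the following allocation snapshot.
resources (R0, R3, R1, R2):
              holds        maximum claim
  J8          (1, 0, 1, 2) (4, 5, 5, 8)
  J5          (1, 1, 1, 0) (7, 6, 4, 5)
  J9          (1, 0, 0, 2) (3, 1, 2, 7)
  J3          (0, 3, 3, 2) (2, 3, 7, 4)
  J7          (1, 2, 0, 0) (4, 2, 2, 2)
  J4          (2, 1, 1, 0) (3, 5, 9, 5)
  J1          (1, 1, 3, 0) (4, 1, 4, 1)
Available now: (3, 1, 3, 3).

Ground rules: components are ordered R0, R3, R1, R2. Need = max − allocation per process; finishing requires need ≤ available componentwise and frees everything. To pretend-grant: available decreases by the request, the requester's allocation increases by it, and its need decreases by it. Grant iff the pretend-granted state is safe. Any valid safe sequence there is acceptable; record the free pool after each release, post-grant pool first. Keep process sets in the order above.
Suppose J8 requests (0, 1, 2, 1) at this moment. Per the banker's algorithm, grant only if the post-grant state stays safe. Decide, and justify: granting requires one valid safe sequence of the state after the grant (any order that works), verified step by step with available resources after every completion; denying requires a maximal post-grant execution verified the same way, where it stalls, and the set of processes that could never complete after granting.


DENY. Granting would leave the state unsafe.
Key observation: R2 is the bottleneck — with J1, J7, J3 done the pool holds (5, 6, 7, 4), short of every remaining need.
After a pretend grant, a maximal execution: J1, J7, J3 — then nothing else fits. Verifying each step:
  pool = (3, 0, 1, 2)
  J1 needs (3, 0, 1, 1) <= (3, 0, 1, 2) -> finishes; pool += (1, 1, 3, 0) = (4, 1, 4, 2)
  J7 needs (3, 0, 2, 2) <= (4, 1, 4, 2) -> finishes; pool += (1, 2, 0, 0) = (5, 3, 4, 2)
  J3 needs (2, 0, 4, 2) <= (5, 3, 4, 2) -> finishes; pool += (0, 3, 3, 2) = (5, 6, 7, 4)
  J8 still needs (3, 4, 2, 5) but only (5, 6, 7, 4) is free — short on R2
  J5 still needs (6, 5, 3, 5) but only (5, 6, 7, 4) is free — short on R0 and R2
  J9 still needs (2, 1, 2, 5) but only (5, 6, 7, 4) is free — short on R2
  J4 still needs (1, 4, 8, 5) but only (5, 6, 7, 4) is free — short on R1 and R2
Processes that could never finish after the grant: J8, J5, J9 and J4.


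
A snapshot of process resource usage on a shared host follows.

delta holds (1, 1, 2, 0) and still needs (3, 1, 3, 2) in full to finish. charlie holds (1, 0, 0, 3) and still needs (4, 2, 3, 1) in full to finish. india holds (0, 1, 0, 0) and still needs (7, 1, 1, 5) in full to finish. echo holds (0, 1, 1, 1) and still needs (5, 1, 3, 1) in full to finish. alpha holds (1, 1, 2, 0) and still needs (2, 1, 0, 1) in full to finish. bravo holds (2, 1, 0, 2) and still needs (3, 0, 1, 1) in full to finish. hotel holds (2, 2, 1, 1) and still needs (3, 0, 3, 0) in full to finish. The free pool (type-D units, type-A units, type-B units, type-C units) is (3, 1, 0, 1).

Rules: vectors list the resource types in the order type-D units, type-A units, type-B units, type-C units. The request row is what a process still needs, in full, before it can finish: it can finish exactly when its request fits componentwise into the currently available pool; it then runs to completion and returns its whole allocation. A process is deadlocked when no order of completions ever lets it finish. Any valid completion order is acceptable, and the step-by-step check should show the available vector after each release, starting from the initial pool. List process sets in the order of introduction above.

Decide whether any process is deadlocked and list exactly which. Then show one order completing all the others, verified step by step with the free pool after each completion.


Deadlocked: delta, charlie, india, echo and hotel.
Key observation: after alpha, bravo the pool peaks at (6, 3, 2, 3), and each blocked process is short somewhere: delta on type-B units; charlie on type-B units; india on type-D units, type-C units; echo on type-B units; hotel on type-B units.
One completion order for the rest: alpha, bravo. Check, step by step:
  pool = (3, 1, 0, 1)
  alpha needs (2, 1, 0, 1) <= (3, 1, 0, 1) -> finishes; pool += (1, 1, 2, 0) = (4, 2, 2, 1)
  bravo needs (3, 0, 1, 1) <= (4, 2, 2, 1) -> finishes; pool += (2, 1, 0, 2) = (6, 3, 2, 3)
The blocked processes can never fit:
  blocked: delta wants (3, 1, 3, 2), pool (6, 3, 2, 3) — not enough type-B units
  blocked: charlie wants (4, 2, 3, 1), pool (6, 3, 2, 3) — not enough type-B units
  blocked: india wants (7, 1, 1, 5), pool (6, 3, 2, 3) — not enough type-D units and type-C units
  blocked: echo wants (5, 1, 3, 1), pool (6, 3, 2, 3) — not enough type-B units
  blocked: hotel wants (3, 0, 3, 0), pool (6, 3, 2, 3) — not enough type-B units


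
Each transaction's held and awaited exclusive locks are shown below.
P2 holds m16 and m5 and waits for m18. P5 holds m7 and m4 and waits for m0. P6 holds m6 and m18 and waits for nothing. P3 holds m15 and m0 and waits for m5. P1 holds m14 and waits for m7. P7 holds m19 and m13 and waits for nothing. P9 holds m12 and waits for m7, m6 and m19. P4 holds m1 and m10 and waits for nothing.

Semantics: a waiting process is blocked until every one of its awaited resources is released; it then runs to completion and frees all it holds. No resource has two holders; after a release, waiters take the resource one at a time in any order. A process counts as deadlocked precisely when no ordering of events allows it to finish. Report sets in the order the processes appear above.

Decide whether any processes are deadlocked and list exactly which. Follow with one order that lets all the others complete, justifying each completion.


Nothing here is deadlocked.
Key observation: the wait relation is loop-free; peeling off processes with no waits unwinds the whole state.
The rest can finish in the order P7, P6, P2, P3, P5, P1, P4, P9.
Step-by-step check:
  P7 waits on nothing -> runs at once and releases m19 and m13
  P6 waits on nothing -> runs at once and releases m6 and m18
  P2: everything it awaited (m18) is free; runs, freeing m16 and m5
  P3: everything it awaited (m5) is free; runs, freeing m15 and m0
  P5: everything it awaited (m0) is free; runs, freeing m7 and m4
  P1: everything it awaited (m7) is free; runs, freeing m14
  P4 waits on nothing -> runs at once and releases m1 and m10
  P9: everything it awaited (m7, m6 and m19) is free; runs, freeing m12


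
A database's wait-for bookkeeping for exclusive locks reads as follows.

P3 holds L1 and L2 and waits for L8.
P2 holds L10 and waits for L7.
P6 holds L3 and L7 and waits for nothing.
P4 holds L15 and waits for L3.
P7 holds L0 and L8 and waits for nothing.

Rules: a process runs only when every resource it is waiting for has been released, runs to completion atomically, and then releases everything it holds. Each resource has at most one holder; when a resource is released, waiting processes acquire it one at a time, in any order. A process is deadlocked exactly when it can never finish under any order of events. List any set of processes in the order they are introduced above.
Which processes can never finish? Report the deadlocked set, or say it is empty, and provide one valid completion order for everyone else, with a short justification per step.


The deadlocked set is empty.
Key observation: there is no circular wait here — follow any chain and it reaches a process that is free to run now.
The rest can finish in the order P7, P6, P4, P2, P3.
Check, step by step:
  P7: no waits; runs immediately, freeing L0 and L8
  P6: no waits; runs immediately, freeing L3 and L7
  P4: everything it awaited (L3) is free; runs, freeing L15
  P2: everything it awaited (L7) is free; runs, freeing L10
  P3: everything it awaited (L8) is free; runs, freeing L1 and L2


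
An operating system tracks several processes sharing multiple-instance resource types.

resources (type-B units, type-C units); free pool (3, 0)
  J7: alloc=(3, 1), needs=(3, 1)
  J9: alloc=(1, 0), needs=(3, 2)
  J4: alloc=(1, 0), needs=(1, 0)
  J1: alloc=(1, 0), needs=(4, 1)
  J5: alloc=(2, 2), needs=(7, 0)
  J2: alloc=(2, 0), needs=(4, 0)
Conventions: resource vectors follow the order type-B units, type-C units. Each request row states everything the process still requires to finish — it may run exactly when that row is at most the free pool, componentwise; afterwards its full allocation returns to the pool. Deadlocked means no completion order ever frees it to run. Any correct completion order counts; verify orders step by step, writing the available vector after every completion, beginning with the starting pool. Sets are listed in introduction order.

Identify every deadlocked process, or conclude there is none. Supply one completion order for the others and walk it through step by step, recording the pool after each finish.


Deadlocked set: J7, J9, J1 and J5.
Key observation: after J4, J2 the pool peaks at (6, 0), and each blocked process is short somewhere: J7 on type-C units; J9 on type-C units; J1 on type-C units; J5 on type-B units.
The rest can finish in the order J4, J2. Step-by-step check:
  pool = (3, 0)
  run J4 (needs (1, 0), free (3, 0)); after release of (1, 0) the pool is (4, 0)
  run J2 (needs (4, 0), free (4, 0)); after release of (2, 0) the pool is (6, 0)
None of the blocked processes ever fits:
  J7 cannot run: need (3, 1) vs free (6, 0) (insufficient type-C units)
  J9 cannot run: need (3, 2) vs free (6, 0) (insufficient type-C units)
  J1 cannot run: need (4, 1) vs free (6, 0) (insufficient type-C units)
  J5 cannot run: need (7, 0) vs free (6, 0) (insufficient type-B units)


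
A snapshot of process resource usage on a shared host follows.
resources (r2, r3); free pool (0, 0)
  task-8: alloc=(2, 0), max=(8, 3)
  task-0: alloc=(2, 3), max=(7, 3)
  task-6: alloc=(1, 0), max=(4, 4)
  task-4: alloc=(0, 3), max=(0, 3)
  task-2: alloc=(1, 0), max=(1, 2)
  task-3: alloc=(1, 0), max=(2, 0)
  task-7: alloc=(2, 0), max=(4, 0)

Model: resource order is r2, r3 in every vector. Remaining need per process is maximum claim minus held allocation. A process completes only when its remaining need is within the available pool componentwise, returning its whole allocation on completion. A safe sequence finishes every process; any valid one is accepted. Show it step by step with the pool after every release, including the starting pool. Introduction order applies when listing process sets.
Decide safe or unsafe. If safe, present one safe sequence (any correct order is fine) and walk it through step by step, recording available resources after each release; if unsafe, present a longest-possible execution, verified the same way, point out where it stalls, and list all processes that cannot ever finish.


UNSAFE.
Key observation: after task-4, task-2, task-3, task-7 the pool peaks at (4, 3), and each blocked process is short somewhere: task-8 on r2; task-0 on r2; task-6 on r3.
Going as far as possible: task-4, task-2, task-3, task-7; after that, nothing fits. Walking it through:
  pool = (0, 0)
  task-4 needs (0, 0) <= (0, 0) -> finishes; pool += (0, 3) = (0, 3)
  task-2 needs (0, 2) <= (0, 3) -> finishes; pool += (1, 0) = (1, 3)
  task-3 needs (1, 0) <= (1, 3) -> finishes; pool += (1, 0) = (2, 3)
  task-7 needs (2, 0) <= (2, 3) -> finishes; pool += (2, 0) = (4, 3)
  task-8 still needs (6, 3) but only (4, 3) is free — short on r2
  task-0 still needs (5, 0) but only (4, 3) is free — short on r2
  task-6 still needs (3, 4) but only (4, 3) is free — short on r3
Permanently blocked: task-8, task-0 and task-6.


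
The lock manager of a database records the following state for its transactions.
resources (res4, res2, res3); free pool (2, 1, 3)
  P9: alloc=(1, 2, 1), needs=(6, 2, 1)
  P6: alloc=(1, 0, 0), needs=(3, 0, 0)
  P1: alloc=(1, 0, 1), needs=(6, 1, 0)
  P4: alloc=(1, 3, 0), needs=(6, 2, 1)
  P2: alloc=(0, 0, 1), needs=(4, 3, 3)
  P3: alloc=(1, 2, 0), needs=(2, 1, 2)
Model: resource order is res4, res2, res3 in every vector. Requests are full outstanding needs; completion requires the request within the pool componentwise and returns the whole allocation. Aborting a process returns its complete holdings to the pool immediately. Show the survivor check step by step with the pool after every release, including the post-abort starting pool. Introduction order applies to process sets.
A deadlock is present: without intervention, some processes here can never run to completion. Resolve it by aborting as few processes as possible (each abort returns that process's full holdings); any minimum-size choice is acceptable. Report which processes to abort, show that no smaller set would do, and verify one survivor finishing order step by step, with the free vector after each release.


Minimum abort set: P1 and P4.
Key observation: aborting P1 and P4 returns (2, 3, 1), and P9 — hopeless before — runs at step 4 with the returned capacity in the pool.
Why nothing smaller works — every single abort fails: P9 alone leaves P1 blocked (short on res4); P6 alone leaves P9 blocked (short on res4); P1 alone leaves P9 blocked (short on res4); P4 alone leaves P9 blocked (short on res4); P2 alone leaves P9 blocked (short on res4); P3 alone leaves P9 blocked (short on res4).
Survivors finish in the order: P3, P2, P6, P9. Check, step by step (pool after the aborts first):
  pool = (4, 4, 4)
  P3 needs (2, 1, 2) <= (4, 4, 4) -> finishes; pool += (1, 2, 0) = (5, 6, 4)
  P2 needs (4, 3, 3) <= (5, 6, 4) -> finishes; pool += (0, 0, 1) = (5, 6, 5)
  P6 needs (3, 0, 0) <= (5, 6, 5) -> finishes; pool += (1, 0, 0) = (6, 6, 5)
  P9 needs (6, 2, 1) <= (6, 6, 5) -> finishes; pool += (1, 2, 1) = (7, 8, 6)
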